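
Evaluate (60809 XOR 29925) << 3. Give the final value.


Step 1: 60809 ^ 29925 = 39276
Step 2: 39276 << 3 = 314208

314208


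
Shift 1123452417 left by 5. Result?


0b1000010111101101000011000000001 << 5 = 0b100001011110110100001100000000100000 = 35950477344

35950477344


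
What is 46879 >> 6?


0b1011011100011111 >> 6 = 0b1011011100 = 732

732


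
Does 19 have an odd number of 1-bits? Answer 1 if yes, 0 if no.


0b10011 has 3 ones => parity 1

1


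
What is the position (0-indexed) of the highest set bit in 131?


0b10000011. Highest set bit at position 7

7


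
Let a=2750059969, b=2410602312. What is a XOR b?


2750059969 ^ 2410602312 = 742673033

742673033


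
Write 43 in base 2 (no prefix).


43 = 101011 in binary

101011


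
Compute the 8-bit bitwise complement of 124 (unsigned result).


~0b1111100 = 0b10000011 = 131 (8-bit unsigned)

131


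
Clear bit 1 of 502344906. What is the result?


502344906 & ~(1 << 1) = 502344904

502344904


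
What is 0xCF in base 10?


CF hex = 207 decimal

207


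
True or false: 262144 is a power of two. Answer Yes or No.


0b1000000000000000000. Only one bit set => Yes

Yes


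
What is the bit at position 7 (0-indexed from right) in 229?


0b11100101, position 7 = 1

1


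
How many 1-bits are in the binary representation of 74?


0b1001010 has 3 set bits

3


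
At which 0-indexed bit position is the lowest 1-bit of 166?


0b10100110. Lowest set bit at position 1

1


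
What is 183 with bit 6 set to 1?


183 | (1 << 6) = 183 | 64 = 247

247


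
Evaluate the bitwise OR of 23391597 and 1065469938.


0b1011001001110110101101101 | 0b111111100000011100011111110010 = 0b111111111001011110111111111111 = 1072033791

1072033791


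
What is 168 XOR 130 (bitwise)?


0b10101000 ^ 0b10000010 = 0b101010 = 42

42


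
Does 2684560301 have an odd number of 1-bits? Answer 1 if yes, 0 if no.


0b10100000000000110010001110101101 has 12 ones => parity 0

0


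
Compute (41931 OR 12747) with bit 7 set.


Step 1: 41931 | 12747 = 46027
Step 2: 46027 | (1 << 7) = 46027 | 128 = 46027

46027


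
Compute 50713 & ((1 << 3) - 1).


50713 & 7 = 1

1


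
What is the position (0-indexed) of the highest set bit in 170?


0b10101010. Highest set bit at position 7

7


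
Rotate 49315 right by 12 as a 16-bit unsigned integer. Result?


Rotate 0b1100000010100011 right by 12 (16-bit) = 0b101000111100 = 2620

2620


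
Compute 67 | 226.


0b1000011 | 0b11100010 = 0b11100011 = 227

227


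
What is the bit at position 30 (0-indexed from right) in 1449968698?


0b1010110011011001100010000111010, position 30 = 1

1


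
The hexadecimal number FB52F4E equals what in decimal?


FB52F4E hex = 263532366 decimal

263532366


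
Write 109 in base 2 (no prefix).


109 = 1101101 in binary

1101101


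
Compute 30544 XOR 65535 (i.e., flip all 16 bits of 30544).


30544 ^ 65535 = 34991

34991


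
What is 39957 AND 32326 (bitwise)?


0b1001110000010101 & 0b111111001000110 = 0b1110000000100 = 7172

7172


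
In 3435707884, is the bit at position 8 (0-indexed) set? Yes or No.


0b11001100110010001011110111101100, bit 8 = 1. Yes

Yes


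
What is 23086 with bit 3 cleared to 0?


23086 & ~(1 << 3) = 23078

23078


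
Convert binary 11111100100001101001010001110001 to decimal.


11111100100001101001010001110001 in decimal = 4236678257

4236678257


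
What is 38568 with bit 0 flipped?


38568 ^ (1 << 0) = 38568 ^ 1 = 38569

38569


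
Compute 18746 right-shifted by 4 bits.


0b100100100111010 >> 4 = 0b10010010011 = 1171

1171


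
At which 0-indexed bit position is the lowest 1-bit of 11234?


0b10101111100010. Lowest set bit at position 1

1


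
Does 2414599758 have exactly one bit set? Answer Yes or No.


0b10001111111010111101111001001110. Multiple bits set => No

No


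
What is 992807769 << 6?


0b111011001011010000101101011001 << 6 = 0b111011001011010000101101011001000000 = 63539697216

63539697216


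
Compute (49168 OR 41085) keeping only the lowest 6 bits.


Step 1: 49168 | 41085 = 57469
Step 2: 57469 & 63 = 61

61


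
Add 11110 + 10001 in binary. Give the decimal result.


11110 + 10001 = 101111 = 47

47


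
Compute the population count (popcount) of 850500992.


0b110010101100011001110110000000 has 13 set bits

13


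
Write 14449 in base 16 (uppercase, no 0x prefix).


14449 = 3871 hex

3871


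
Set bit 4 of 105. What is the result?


105 | (1 << 4) = 105 | 16 = 121

121


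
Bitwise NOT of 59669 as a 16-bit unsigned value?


~0b1110100100010101 = 0b1011011101010 = 5866 (16-bit unsigned)

5866


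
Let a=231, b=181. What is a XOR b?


231 ^ 181 = 82

82


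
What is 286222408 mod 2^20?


286222408 & 1048575 = 1009736

1009736


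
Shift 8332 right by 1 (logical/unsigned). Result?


0b10000010001100 >> 1 = 0b1000001000110 = 4166

4166


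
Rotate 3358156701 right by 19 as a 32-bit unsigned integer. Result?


Rotate 0b11001000001010010110011110011101 right by 19 (32-bit) = 0b101100111100111011100100000101 = 754170117

754170117


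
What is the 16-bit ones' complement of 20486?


20486 ^ 65535 = 45049

45049


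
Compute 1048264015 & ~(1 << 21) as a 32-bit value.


1048264015 & ~(1 << 21) = 1046166863

1046166863


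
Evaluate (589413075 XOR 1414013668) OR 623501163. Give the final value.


Step 1: 589413075 ^ 1414013668 = 2003408951
Step 2: 2003408951 | 623501163 = 2003427199

2003427199


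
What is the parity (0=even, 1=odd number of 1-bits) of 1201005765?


0b1000111100101011110010011000101 has 16 ones => parity 0

0


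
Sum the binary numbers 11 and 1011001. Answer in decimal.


11 + 1011001 = 1011100 = 92

92


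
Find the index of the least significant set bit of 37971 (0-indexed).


0b1001010001010011. Lowest set bit at position 0

0


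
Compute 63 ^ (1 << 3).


63 ^ (1 << 3) = 63 ^ 8 = 55

55


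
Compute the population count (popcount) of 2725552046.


0b10100010011101001001111110101110 has 18 set bits

18


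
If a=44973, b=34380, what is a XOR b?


44973 ^ 34380 = 10721

10721


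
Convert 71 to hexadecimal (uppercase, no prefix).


71 = 47 hex

47


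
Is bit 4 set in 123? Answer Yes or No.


0b1111011, bit 4 = 1. Yes

Yes


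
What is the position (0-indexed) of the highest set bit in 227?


0b11100011. Highest set bit at position 7

7


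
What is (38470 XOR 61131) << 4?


Step 1: 38470 ^ 61131 = 30861
Step 2: 30861 << 4 = 493776

493776


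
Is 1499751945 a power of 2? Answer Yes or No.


0b1011001011001000110011000001001. Multiple bits set => No

No


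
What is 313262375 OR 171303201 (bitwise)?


0b10010101011000000000100100111 | 0b1010001101011110000100100001 = 0b11010101111011110000100100111 = 448651559

448651559


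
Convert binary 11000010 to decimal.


11000010 in decimal = 194

194


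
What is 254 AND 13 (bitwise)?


0b11111110 & 0b1101 = 0b1100 = 12

12


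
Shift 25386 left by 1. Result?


0b110001100101010 << 1 = 0b1100011001010100 = 50772

50772


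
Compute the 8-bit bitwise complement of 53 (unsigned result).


~0b110101 = 0b11001010 = 202 (8-bit unsigned)

202


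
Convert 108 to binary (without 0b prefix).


108 = 1101100 in binary

1101100


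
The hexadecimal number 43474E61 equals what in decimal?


43474E61 hex = 1128746593 decimal

1128746593


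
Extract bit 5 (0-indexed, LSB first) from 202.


0b11001010, position 5 = 0

0


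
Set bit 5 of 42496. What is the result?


42496 | (1 << 5) = 42496 | 32 = 42528

42528


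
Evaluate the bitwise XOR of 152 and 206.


0b10011000 ^ 0b11001110 = 0b1010110 = 86

86


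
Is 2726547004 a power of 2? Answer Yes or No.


0b10100010100000111100111000111100. Multiple bits set => No

No


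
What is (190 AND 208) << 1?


Step 1: 190 & 208 = 144
Step 2: 144 << 1 = 288

288


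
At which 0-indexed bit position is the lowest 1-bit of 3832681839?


0b11100100011100100001010101101111. Lowest set bit at position 0

0


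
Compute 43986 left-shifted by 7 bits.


0b1010101111010010 << 7 = 0b10101011110100100000000 = 5630208

5630208


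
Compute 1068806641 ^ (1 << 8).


1068806641 ^ (1 << 8) = 1068806641 ^ 256 = 1068806385

1068806385


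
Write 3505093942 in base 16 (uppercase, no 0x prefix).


3505093942 = D0EB7D36 hex

D0EB7D36


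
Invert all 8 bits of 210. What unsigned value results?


210 ^ 255 = 45

45


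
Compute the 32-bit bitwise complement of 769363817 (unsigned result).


~0b101101110110111000111101101001 = 0b11010010001001000111000010010110 = 3525603478 (32-bit unsigned)

3525603478


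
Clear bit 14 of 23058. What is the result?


23058 & ~(1 << 14) = 6674

6674


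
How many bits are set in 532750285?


0b11111110000010001111111001101 has 18 set bits

18


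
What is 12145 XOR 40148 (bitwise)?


0b10111101110001 ^ 0b1001110011010100 = 0b1011001110100101 = 45989

45989


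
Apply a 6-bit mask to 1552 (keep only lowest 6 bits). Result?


1552 & 63 = 16

16


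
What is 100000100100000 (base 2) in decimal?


100000100100000 in decimal = 16672

16672


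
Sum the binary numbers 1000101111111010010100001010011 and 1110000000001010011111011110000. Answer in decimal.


1000101111111010010100001010011 + 1110000000001010011111011110000 = 10110110000000100110011101000011 = 3053610819

3053610819


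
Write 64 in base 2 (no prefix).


64 = 1000000 in binary

1000000


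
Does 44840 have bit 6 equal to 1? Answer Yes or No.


0b1010111100101000, bit 6 = 0. No

No


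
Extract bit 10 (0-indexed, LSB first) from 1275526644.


0b1001100000001101111110111110100, position 10 = 1

1


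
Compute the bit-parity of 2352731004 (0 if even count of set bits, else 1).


0b10001100001110111101001101111100 has 18 ones => parity 0

0


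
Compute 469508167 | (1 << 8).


469508167 | (1 << 8) = 469508167 | 256 = 469508423

469508423


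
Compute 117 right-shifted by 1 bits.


0b1110101 >> 1 = 0b111010 = 58

58


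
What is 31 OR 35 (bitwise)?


0b11111 | 0b100011 = 0b111111 = 63

63


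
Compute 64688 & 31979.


0b1111110010110000 & 0b111110011101011 = 0b111110010100000 = 31904

31904


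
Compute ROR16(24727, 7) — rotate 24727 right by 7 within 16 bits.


Rotate 0b110000010010111 right by 7 (16-bit) = 0b10111011000001 = 11969

11969


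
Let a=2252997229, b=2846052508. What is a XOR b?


2252997229 ^ 2846052508 = 803820273

803820273


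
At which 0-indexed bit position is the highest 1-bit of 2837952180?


0b10101001001001111011011010110100. Highest set bit at position 31

31


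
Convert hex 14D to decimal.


14D hex = 333 decimal

333


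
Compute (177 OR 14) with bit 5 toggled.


Step 1: 177 | 14 = 191
Step 2: 191 ^ (1 << 5) = 191 ^ 32 = 159

159


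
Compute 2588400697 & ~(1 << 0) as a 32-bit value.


2588400697 & ~(1 << 0) = 2588400696

2588400696


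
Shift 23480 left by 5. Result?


0b101101110111000 << 5 = 0b10110111011100000000 = 751360

751360


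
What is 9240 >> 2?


0b10010000011000 >> 2 = 0b100100000110 = 2310

2310


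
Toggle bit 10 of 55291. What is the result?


55291 ^ (1 << 10) = 55291 ^ 1024 = 54267

54267


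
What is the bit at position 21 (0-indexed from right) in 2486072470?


0b10010100001011100111010010010110, position 21 = 1

1


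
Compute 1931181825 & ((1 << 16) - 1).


1931181825 & 65535 = 32513

32513


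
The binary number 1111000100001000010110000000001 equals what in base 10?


1111000100001000010110000000001 in decimal = 2021927937

2021927937


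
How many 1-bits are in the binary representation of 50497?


0b1100010101000001 has 6 set bits

6


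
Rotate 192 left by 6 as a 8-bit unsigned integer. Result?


Rotate 0b11000000 left by 6 (8-bit) = 0b110000 = 48

48


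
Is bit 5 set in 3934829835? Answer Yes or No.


0b11101010100010001011110100001011, bit 5 = 0. No

No


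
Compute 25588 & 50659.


0b110001111110100 & 0b1100010111100011 = 0b100000111100000 = 16864

16864


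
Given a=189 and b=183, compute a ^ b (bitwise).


189 ^ 183 = 10

10


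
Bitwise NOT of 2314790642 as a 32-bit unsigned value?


~0b10001001111110001110011011110010 = 0b1110110000001110001100100001101 = 1980176653 (32-bit unsigned)

1980176653


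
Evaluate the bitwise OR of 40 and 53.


0b101000 | 0b110101 = 0b111101 = 61

61


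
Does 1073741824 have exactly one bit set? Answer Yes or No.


0b1000000000000000000000000000000. Only one bit set => Yes

Yes


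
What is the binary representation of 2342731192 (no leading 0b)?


2342731192 = 10001011101000110011110110111000 in binary

10001011101000110011110110111000


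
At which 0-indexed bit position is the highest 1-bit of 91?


0b1011011. Highest set bit at position 6

6


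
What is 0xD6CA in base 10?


D6CA hex = 54986 decimal

54986


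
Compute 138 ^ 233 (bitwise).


0b10001010 ^ 0b11101001 = 0b1100011 = 99

99


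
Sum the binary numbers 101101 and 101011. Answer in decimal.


101101 + 101011 = 1011000 = 88

88


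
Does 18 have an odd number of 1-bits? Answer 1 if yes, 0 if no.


0b10010 has 2 ones => parity 0

0


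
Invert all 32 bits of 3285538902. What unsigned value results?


3285538902 ^ 4294967295 = 1009428393

1009428393


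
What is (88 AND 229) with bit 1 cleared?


Step 1: 88 & 229 = 64
Step 2: 64 & ~(1 << 1) = 64

64


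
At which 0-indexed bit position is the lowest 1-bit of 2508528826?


0b10010101100001010001110010111010. Lowest set bit at position 1

1


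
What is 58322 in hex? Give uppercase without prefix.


58322 = E3D2 hex

E3D2


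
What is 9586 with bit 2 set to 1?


9586 | (1 << 2) = 9586 | 4 = 9590

9590


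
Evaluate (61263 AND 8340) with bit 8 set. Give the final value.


Step 1: 61263 & 8340 = 8196
Step 2: 8196 | (1 << 8) = 8196 | 256 = 8452

8452


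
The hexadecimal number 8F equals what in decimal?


8F hex = 143 decimal

143


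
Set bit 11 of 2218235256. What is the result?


2218235256 | (1 << 11) = 2218235256 | 2048 = 2218237304

2218237304


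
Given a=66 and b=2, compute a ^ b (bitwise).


66 ^ 2 = 64

64


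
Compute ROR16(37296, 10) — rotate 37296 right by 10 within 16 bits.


Rotate 0b1001000110110000 right by 10 (16-bit) = 0b110110000100100 = 27684

27684


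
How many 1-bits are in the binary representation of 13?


0b1101 has 3 set bits

3


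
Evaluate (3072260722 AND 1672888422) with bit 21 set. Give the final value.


Step 1: 3072260722 & 1672888422 = 588660834
Step 2: 588660834 | (1 << 21) = 588660834 | 2097152 = 590757986

590757986


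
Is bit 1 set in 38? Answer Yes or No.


0b100110, bit 1 = 1. Yes

Yes


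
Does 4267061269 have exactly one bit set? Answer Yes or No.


0b11111110010101100011000000010101. Multiple bits set => No

No


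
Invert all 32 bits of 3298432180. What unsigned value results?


3298432180 ^ 4294967295 = 996535115

996535115


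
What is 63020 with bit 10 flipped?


63020 ^ (1 << 10) = 63020 ^ 1024 = 61996

61996


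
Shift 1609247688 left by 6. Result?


0b1011111111010110010101111001000 << 6 = 0b1011111111010110010101111001000000000 = 102991852032

102991852032


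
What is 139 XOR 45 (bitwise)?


0b10001011 ^ 0b101101 = 0b10100110 = 166

166


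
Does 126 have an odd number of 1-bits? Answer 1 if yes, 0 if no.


0b1111110 has 6 ones => parity 0

0


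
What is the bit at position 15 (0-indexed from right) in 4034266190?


0b11110000011101100000010001001110, position 15 = 0

0


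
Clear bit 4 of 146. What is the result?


146 & ~(1 << 4) = 130

130


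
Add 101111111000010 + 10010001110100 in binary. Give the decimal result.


101111111000010 + 10010001110100 = 1000010000110110 = 33846

33846


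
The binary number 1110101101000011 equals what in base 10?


1110101101000011 in decimal = 60227

60227


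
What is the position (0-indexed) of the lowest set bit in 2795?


0b101011101011. Lowest set bit at position 0

0


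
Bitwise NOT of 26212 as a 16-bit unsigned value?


~0b110011001100100 = 0b1001100110011011 = 39323 (16-bit unsigned)

39323


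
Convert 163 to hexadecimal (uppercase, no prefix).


163 = A3 hex

A3


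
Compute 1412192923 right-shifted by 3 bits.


0b1010100001011000101101010011011 >> 3 = 0b1010100001011000101101010011 = 176524115

176524115


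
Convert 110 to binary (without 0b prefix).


110 = 1101110 in binary

1101110


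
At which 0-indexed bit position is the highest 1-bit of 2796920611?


0b10100110101101011001111100100011. Highest set bit at position 31

31


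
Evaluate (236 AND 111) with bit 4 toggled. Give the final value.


Step 1: 236 & 111 = 108
Step 2: 108 ^ (1 << 4) = 108 ^ 16 = 124

124


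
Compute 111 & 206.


0b1101111 & 0b11001110 = 0b1001110 = 78

78


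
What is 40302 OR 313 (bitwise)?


0b1001110101101110 | 0b100111001 = 0b1001110101111111 = 40319

40319


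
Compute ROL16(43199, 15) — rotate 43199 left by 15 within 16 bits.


Rotate 0b1010100010111111 left by 15 (16-bit) = 0b1101010001011111 = 54367

54367


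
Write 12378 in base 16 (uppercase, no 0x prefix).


12378 = 305A hex

305A


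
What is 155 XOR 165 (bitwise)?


0b10011011 ^ 0b10100101 = 0b111110 = 62

62


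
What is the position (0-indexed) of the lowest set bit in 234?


0b11101010. Lowest set bit at position 1

1


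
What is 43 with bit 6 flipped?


43 ^ (1 << 6) = 43 ^ 64 = 107

107


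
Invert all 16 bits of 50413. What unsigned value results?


50413 ^ 65535 = 15122

15122


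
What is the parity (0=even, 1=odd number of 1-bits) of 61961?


0b1111001000001001 has 7 ones => parity 1

1


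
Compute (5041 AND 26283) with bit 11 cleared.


Step 1: 5041 & 26283 = 673
Step 2: 673 & ~(1 << 11) = 673

673


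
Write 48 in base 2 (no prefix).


48 = 110000 in binary

110000


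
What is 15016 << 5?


0b11101010101000 << 5 = 0b1110101010100000000 = 480512

480512


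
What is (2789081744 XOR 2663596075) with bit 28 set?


Step 1: 2789081744 ^ 2663596075 = 956121787
Step 2: 956121787 | (1 << 28) = 956121787 | 268435456 = 956121787

956121787


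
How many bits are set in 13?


0b1101 has 3 set bits

3


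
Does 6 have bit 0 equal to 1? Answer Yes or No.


0b110, bit 0 = 0. No

No


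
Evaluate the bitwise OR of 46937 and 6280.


0b1011011101011001 | 0b1100010001000 = 0b1011111111011001 = 49113

49113


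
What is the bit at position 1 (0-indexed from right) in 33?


0b100001, position 1 = 0

0


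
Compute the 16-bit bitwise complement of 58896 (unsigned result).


~0b1110011000010000 = 0b1100111101111 = 6639 (16-bit unsigned)

6639


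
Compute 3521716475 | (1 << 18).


3521716475 | (1 << 18) = 3521716475 | 262144 = 3521978619

3521978619


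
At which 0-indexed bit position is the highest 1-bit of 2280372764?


0b10000111111010111011101000011100. Highest set bit at position 31

31


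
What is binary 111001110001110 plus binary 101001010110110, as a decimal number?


111001110001110 + 101001010110110 = 1100011001000100 = 50756

50756


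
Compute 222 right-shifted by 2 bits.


0b11011110 >> 2 = 0b110111 = 55

55


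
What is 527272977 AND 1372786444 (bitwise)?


0b11111011011011000110000010001 & 0b1010001110100110000111100001100 = 0b10001010000010000110000000000 = 289475584

289475584


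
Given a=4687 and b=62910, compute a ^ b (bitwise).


4687 ^ 62910 = 59377

59377


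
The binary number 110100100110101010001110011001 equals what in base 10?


110100100110101010001110011001 in decimal = 882549657

882549657


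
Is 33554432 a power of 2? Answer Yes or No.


0b10000000000000000000000000. Only one bit set => Yes

Yes


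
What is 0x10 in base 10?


10 hex = 16 decimal

16


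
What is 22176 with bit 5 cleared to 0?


22176 & ~(1 << 5) = 22144

22144


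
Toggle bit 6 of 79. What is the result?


79 ^ (1 << 6) = 79 ^ 64 = 15

15


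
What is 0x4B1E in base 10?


4B1E hex = 19230 decimal

19230


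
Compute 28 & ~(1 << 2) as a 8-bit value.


28 & ~(1 << 2) = 24

24


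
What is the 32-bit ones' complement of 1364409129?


1364409129 ^ 4294967295 = 2930558166

2930558166


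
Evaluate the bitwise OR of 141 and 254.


0b10001101 | 0b11111110 = 0b11111111 = 255

255


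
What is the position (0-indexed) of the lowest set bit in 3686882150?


0b11011011110000010101101101100110. Lowest set bit at position 1

1


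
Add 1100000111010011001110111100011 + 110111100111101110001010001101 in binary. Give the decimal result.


1100000111010011001110111100011 + 110111100111101110001010001101 = 10011000100010001000000001110000 = 2559082608

2559082608


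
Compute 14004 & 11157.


0b11011010110100 & 0b10101110010101 = 0b10001010010100 = 8852

8852


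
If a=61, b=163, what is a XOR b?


61 ^ 163 = 158

158


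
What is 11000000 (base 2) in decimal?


11000000 in decimal = 192

192


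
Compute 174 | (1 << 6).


174 | (1 << 6) = 174 | 64 = 238

238


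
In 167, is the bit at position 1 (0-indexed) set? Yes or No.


0b10100111, bit 1 = 1. Yes

Yes


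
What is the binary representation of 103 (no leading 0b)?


103 = 1100111 in binary

1100111


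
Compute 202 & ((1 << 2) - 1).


202 & 3 = 2

2


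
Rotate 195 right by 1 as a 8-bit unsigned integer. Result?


Rotate 0b11000011 right by 1 (8-bit) = 0b11100001 = 225

225


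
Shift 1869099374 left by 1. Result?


0b1101111011010000011000101101110 << 1 = 0b11011110110100000110001011011100 = 3738198748

3738198748


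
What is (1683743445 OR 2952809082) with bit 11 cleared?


Step 1: 1683743445 | 2952809082 = 4099664639
Step 2: 4099664639 & ~(1 << 11) = 4099662591

4099662591


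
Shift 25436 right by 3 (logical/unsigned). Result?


0b110001101011100 >> 3 = 0b110001101011 = 3179

3179


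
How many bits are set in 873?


0b1101101001 has 6 set bits

6


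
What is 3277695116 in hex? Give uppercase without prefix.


3277695116 = C35DA88C hex

C35DA88C


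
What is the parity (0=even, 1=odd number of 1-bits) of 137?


0b10001001 has 3 ones => parity 1

1


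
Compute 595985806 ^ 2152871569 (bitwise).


0b100011100001100000010110001110 ^ 0b10000000010100100011011010010001 = 0b10100011110101000011001100011111 = 2748592927

2748592927


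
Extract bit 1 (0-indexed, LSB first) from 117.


0b1110101, position 1 = 0

0


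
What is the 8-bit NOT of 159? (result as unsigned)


~0b10011111 = 0b1100000 = 96 (8-bit unsigned)

96


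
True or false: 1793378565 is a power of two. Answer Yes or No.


0b1101010111001001100100100000101. Multiple bits set => No

No


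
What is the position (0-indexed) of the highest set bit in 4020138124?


0b11101111100111100111000010001100. Highest set bit at position 31

31


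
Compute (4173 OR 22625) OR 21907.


Step 1: 4173 | 22625 = 22637
Step 2: 22637 | 21907 = 24063

24063


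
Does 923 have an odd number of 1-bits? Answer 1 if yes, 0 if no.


0b1110011011 has 7 ones => parity 1

1


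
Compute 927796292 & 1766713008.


0b110111010011010000110001000100 & 0b1101001010011011110011010110000 = 0b100001010011010000010000000000 = 558695424

558695424


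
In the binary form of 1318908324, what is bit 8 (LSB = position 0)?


0b1001110100111001111000110100100, position 8 = 1

1


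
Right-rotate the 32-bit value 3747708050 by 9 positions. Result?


Rotate 0b11011111011000010111110010010010 right by 9 (32-bit) = 0b1001001011011111011000010111110 = 1232056510

1232056510


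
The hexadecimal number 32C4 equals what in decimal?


32C4 hex = 12996 decimal

12996


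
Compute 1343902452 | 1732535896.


0b1010000000110100101001011110100 | 0b1100111010001000110011001011000 = 0b1110111010111100111011011111100 = 2002679548

2002679548


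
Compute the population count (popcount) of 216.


0b11011000 has 4 set bits

4


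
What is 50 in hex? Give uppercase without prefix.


50 = 32 hex

32


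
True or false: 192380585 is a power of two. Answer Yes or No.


0b1011011101110111111010101001. Multiple bits set => No

No


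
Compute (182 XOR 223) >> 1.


Step 1: 182 ^ 223 = 105
Step 2: 105 >> 1 = 52

52


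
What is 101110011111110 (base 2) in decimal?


101110011111110 in decimal = 23806

23806


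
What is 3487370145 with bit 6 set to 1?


3487370145 | (1 << 6) = 3487370145 | 64 = 3487370209

3487370209


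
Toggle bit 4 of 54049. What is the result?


54049 ^ (1 << 4) = 54049 ^ 16 = 54065

54065


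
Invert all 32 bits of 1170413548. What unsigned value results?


1170413548 ^ 4294967295 = 3124553747

3124553747


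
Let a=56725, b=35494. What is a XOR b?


56725 ^ 35494 = 22323

22323


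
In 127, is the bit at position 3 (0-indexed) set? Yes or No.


0b1111111, bit 3 = 1. Yes

Yes


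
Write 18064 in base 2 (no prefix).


18064 = 100011010010000 in binary

100011010010000


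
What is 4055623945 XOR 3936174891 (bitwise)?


0b11110001101110111110100100001001 ^ 0b11101010100111010100001100101011 = 0b11011001001101010101000100010 = 455518754

455518754


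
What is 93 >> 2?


0b1011101 >> 2 = 0b10111 = 23

23


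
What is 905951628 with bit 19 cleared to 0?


905951628 & ~(1 << 19) = 905427340

905427340


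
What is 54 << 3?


0b110110 << 3 = 0b110110000 = 432

432


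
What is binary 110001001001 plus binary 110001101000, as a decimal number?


110001001001 + 110001101000 = 1100010110001 = 6321

6321


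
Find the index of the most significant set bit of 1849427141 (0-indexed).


0b1101110001111000000010011000101. Highest set bit at position 30

30


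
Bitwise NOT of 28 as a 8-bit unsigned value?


~0b11100 = 0b11100011 = 227 (8-bit unsigned)

227


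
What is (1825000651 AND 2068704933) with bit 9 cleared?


Step 1: 1825000651 & 2068704933 = 1749372033
Step 2: 1749372033 & ~(1 << 9) = 1749372033

1749372033


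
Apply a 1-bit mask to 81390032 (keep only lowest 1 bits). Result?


81390032 & 1 = 0

0


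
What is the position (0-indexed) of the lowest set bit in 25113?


0b110001000011001. Lowest set bit at position 0

0


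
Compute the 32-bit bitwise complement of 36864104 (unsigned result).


~0b10001100101000000001101000 = 0b11111101110011010111111110010111 = 4258103191 (32-bit unsigned)

4258103191


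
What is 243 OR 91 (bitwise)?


0b11110011 | 0b1011011 = 0b11111011 = 251

251


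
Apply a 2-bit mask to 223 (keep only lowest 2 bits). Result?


223 & 3 = 3

3


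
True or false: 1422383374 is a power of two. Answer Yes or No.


0b1010100110001111101100100001110. Multiple bits set => No

No


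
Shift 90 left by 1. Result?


0b1011010 << 1 = 0b10110100 = 180

180


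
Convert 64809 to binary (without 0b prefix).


64809 = 1111110100101001 in binary

1111110100101001


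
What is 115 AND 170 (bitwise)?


0b1110011 & 0b10101010 = 0b100010 = 34

34


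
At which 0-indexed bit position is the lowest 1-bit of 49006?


0b1011111101101110. Lowest set bit at position 1

1


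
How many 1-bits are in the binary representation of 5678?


0b1011000101110 has 7 set bits

7


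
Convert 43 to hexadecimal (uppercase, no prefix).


43 = 2B hex

2B


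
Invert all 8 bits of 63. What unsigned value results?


63 ^ 255 = 192

192


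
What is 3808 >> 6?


0b111011100000 >> 6 = 0b111011 = 59

59


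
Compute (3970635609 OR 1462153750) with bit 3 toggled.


Step 1: 3970635609 | 1462153750 = 4289705823
Step 2: 4289705823 ^ (1 << 3) = 4289705823 ^ 8 = 4289705815

4289705815


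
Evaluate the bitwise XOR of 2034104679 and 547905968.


0b1111001001111011111100101100111 ^ 0b100000101010000110000110110000 = 0b1011001100101011001100011010111 = 1502976215

1502976215


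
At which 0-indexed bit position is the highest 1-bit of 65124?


0b1111111001100100. Highest set bit at position 15

15


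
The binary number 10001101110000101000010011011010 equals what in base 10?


10001101110000101000010011011010 in decimal = 2378335450

2378335450


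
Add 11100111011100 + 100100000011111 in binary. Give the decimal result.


11100111011100 + 100100000011111 = 1000000111111011 = 33275

33275


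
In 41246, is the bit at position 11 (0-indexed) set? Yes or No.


0b1010000100011110, bit 11 = 0. No

No


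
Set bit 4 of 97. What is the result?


97 | (1 << 4) = 97 | 16 = 113

113


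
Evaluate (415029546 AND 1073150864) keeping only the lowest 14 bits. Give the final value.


Step 1: 415029546 & 1073150864 = 414505216
Step 2: 414505216 & 16383 = 6400

6400


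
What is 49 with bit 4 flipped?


49 ^ (1 << 4) = 49 ^ 16 = 33

33


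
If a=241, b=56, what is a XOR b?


241 ^ 56 = 201

201


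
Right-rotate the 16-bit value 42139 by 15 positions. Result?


Rotate 0b1010010010011011 right by 15 (16-bit) = 0b100100100110111 = 18743

18743


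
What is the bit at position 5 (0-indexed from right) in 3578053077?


0b11010101010001001100000111010101, position 5 = 0

0


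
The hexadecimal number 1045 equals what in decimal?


1045 hex = 4165 decimal

4165


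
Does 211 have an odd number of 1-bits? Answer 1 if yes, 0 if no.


0b11010011 has 5 ones => parity 1

1


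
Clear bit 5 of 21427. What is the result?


21427 & ~(1 << 5) = 21395

21395


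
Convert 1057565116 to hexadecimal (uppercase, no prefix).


1057565116 = 3F0929BC hex

3F0929BC


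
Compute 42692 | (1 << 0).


42692 | (1 << 0) = 42692 | 1 = 42693

42693


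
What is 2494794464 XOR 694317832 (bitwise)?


0b10010100101100111000101011100000 ^ 0b101001011000100111001100001000 = 0b10111101110100011111100111101000 = 3184654824

3184654824


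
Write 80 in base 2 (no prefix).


80 = 1010000 in binary

1010000


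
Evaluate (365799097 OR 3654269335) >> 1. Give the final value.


Step 1: 365799097 | 3654269335 = 3721379775
Step 2: 3721379775 >> 1 = 1860689887

1860689887


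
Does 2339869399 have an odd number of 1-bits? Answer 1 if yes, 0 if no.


0b10001011011101111001001011010111 has 19 ones => parity 1

1


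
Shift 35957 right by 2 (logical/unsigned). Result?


0b1000110001110101 >> 2 = 0b10001100011101 = 8989

8989


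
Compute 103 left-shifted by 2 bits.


0b1100111 << 2 = 0b110011100 = 412

412


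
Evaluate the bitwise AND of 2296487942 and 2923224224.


0b10001000111000011010000000000110 & 0b10101110001111001101110010100000 = 0b10001000001000001000000000000000 = 2283831296

2283831296


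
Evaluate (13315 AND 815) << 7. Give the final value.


Step 1: 13315 & 815 = 3
Step 2: 3 << 7 = 384

384


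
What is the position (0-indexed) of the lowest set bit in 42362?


0b1010010101111010. Lowest set bit at position 1

1


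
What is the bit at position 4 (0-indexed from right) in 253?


0b11111101, position 4 = 1

1


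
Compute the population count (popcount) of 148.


0b10010100 has 3 set bits

3


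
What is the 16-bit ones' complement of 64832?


64832 ^ 65535 = 703

703


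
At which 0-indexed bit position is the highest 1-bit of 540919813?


0b100000001111011100100000000101. Highest set bit at position 29

29


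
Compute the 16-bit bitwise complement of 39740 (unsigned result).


~0b1001101100111100 = 0b110010011000011 = 25795 (16-bit unsigned)

25795


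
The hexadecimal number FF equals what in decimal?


FF hex = 255 decimal

255


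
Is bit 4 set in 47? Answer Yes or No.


0b101111, bit 4 = 0. No

No


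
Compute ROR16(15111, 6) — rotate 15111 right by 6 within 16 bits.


Rotate 0b11101100000111 right by 6 (16-bit) = 0b1110011101100 = 7404

7404


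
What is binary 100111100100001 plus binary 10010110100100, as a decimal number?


100111100100001 + 10010110100100 = 111010011000101 = 29893

29893


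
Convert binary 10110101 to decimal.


10110101 in decimal = 181

181


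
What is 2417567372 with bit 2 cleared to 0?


2417567372 & ~(1 << 2) = 2417567368

2417567368


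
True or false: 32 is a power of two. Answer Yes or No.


0b100000. Only one bit set => Yes

Yes


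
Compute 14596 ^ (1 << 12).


14596 ^ (1 << 12) = 14596 ^ 4096 = 10500

10500


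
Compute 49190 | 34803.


0b1100000000100110 | 0b1000011111110011 = 0b1100011111110111 = 51191

51191


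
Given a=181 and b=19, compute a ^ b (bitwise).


181 ^ 19 = 166

166


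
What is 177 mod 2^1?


177 & 1 = 1

1


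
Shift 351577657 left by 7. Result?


0b10100111101001010011000111001 << 7 = 0b101001111010010100110001110010000000 = 45001940096

45001940096


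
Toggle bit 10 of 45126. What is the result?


45126 ^ (1 << 10) = 45126 ^ 1024 = 46150

46150


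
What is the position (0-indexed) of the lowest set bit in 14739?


0b11100110010011. Lowest set bit at position 0

0


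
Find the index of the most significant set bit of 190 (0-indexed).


0b10111110. Highest set bit at position 7

7


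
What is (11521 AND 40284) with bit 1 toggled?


Step 1: 11521 & 40284 = 3328
Step 2: 3328 ^ (1 << 1) = 3328 ^ 2 = 3330

3330


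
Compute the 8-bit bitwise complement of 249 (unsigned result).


~0b11111001 = 0b110 = 6 (8-bit unsigned)

6


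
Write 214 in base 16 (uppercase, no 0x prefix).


214 = D6 hex

D6


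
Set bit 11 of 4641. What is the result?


4641 | (1 << 11) = 4641 | 2048 = 6689

6689


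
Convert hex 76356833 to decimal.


76356833 hex = 1983211571 decimal

1983211571


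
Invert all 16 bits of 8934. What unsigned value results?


8934 ^ 65535 = 56601

56601


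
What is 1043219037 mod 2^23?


1043219037 & 8388607 = 3031645

3031645


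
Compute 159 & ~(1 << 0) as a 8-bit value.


159 & ~(1 << 0) = 158

158


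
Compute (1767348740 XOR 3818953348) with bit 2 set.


Step 1: 1767348740 ^ 3818953348 = 2331443328
Step 2: 2331443328 | (1 << 2) = 2331443328 | 4 = 2331443332

2331443332


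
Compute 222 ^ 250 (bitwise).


0b11011110 ^ 0b11111010 = 0b100100 = 36

36


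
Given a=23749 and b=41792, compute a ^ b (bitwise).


23749 ^ 41792 = 65413

65413


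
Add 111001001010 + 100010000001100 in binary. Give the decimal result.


111001001010 + 100010000001100 = 101001001010110 = 21078

21078


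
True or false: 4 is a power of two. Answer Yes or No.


0b100. Only one bit set => Yes

Yes


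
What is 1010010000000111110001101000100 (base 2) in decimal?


1010010000000111110001101000100 in decimal = 1375986500

1375986500


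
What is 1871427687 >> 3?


0b1101111100010111011100001100111 >> 3 = 0b1101111100010111011100001100 = 233928460

233928460


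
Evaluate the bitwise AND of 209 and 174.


0b11010001 & 0b10101110 = 0b10000000 = 128

128


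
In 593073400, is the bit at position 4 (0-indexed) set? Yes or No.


0b100011010110011001010011111000, bit 4 = 1. Yes

Yes


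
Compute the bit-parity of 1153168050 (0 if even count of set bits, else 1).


0b1000100101110111111001010110010 has 17 ones => parity 1

1


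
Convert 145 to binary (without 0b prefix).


145 = 10010001 in binary

10010001


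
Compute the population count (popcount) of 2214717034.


0b10000100000000011110011001101010 has 12 set bits

12


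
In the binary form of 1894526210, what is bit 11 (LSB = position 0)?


0b1110000111011000010110100000010, position 11 = 1

1


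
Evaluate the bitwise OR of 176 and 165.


0b10110000 | 0b10100101 = 0b10110101 = 181

181


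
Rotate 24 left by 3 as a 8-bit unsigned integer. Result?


Rotate 0b11000 left by 3 (8-bit) = 0b11000000 = 192

192


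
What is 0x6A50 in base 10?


6A50 hex = 27216 decimal

27216


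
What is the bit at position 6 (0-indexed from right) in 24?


0b11000, position 6 = 0

0


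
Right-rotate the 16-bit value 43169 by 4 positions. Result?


Rotate 0b1010100010100001 right by 4 (16-bit) = 0b1101010001010 = 6794

6794


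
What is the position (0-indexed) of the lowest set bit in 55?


0b110111. Lowest set bit at position 0

0


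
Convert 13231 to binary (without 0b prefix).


13231 = 11001110101111 in binary

11001110101111


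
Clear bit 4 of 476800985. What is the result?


476800985 & ~(1 << 4) = 476800969

476800969


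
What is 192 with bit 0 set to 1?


192 | (1 << 0) = 192 | 1 = 193

193


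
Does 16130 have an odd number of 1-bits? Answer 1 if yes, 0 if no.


0b11111100000010 has 7 ones => parity 1

1


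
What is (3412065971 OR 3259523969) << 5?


Step 1: 3412065971 | 3259523969 = 3412066227
Step 2: 3412066227 << 5 = 109186119264

109186119264


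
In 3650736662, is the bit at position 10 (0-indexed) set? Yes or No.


0b11011001100110011101001000010110, bit 10 = 0. No

No


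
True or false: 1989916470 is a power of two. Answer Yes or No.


0b1110110100110111011011100110110. Multiple bits set => No

No


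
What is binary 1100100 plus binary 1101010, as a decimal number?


1100100 + 1101010 = 11001110 = 206

206


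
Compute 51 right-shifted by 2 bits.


0b110011 >> 2 = 0b1100 = 12

12


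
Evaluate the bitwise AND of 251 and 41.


0b11111011 & 0b101001 = 0b101001 = 41

41


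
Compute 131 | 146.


0b10000011 | 0b10010010 = 0b10010011 = 147

147


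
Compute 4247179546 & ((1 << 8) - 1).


4247179546 & 255 = 26

26


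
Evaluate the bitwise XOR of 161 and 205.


0b10100001 ^ 0b11001101 = 0b1101100 = 108

108


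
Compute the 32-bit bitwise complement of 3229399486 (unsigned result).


~0b11000000011111001011100110111110 = 0b111111100000110100011001000001 = 1065567809 (32-bit unsigned)

1065567809


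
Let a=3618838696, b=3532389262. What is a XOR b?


3618838696 ^ 3532389262 = 87614246

87614246


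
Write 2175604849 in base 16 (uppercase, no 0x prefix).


2175604849 = 81AD1871 hex

81AD1871


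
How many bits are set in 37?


0b100101 has 3 set bits

3


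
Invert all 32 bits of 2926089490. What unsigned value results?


2926089490 ^ 4294967295 = 1368877805

1368877805


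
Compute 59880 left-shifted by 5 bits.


0b1110100111101000 << 5 = 0b111010011110100000000 = 1916160

1916160


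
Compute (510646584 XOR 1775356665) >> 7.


Step 1: 510646584 ^ 1775356665 = 2008945601
Step 2: 2008945601 >> 7 = 15694887

15694887
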